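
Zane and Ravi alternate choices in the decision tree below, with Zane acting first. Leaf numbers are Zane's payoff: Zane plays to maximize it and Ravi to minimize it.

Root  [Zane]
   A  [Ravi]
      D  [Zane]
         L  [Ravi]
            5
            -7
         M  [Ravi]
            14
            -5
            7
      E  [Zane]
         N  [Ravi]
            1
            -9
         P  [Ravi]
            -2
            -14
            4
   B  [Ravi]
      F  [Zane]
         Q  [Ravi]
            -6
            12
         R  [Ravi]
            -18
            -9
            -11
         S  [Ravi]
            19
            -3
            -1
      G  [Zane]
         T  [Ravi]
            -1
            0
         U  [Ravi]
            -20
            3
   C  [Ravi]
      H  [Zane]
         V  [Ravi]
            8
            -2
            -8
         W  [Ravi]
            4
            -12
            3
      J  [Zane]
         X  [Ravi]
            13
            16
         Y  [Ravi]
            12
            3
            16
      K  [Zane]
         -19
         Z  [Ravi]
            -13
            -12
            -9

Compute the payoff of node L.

L (Ravi): min(5, -7) = -7

-7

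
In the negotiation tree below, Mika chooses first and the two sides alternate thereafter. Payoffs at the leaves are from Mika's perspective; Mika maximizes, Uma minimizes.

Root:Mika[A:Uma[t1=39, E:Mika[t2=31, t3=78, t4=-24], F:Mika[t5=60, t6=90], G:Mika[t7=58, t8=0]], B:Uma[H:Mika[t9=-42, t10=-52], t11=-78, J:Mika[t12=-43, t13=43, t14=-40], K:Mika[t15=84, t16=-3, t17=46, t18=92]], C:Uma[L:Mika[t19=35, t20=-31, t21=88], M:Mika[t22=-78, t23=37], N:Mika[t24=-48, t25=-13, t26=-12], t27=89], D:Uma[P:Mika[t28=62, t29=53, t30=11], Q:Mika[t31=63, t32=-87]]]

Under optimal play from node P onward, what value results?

62

P (Mika): max(62, 53, 11) = 62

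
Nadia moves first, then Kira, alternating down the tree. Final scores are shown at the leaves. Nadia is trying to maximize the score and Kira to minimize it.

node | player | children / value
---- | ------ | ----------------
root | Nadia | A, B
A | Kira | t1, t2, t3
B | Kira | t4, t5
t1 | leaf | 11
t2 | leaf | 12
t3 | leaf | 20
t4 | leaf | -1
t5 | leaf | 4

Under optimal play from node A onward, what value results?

A (Kira): min(11, 12, 20) = 11

11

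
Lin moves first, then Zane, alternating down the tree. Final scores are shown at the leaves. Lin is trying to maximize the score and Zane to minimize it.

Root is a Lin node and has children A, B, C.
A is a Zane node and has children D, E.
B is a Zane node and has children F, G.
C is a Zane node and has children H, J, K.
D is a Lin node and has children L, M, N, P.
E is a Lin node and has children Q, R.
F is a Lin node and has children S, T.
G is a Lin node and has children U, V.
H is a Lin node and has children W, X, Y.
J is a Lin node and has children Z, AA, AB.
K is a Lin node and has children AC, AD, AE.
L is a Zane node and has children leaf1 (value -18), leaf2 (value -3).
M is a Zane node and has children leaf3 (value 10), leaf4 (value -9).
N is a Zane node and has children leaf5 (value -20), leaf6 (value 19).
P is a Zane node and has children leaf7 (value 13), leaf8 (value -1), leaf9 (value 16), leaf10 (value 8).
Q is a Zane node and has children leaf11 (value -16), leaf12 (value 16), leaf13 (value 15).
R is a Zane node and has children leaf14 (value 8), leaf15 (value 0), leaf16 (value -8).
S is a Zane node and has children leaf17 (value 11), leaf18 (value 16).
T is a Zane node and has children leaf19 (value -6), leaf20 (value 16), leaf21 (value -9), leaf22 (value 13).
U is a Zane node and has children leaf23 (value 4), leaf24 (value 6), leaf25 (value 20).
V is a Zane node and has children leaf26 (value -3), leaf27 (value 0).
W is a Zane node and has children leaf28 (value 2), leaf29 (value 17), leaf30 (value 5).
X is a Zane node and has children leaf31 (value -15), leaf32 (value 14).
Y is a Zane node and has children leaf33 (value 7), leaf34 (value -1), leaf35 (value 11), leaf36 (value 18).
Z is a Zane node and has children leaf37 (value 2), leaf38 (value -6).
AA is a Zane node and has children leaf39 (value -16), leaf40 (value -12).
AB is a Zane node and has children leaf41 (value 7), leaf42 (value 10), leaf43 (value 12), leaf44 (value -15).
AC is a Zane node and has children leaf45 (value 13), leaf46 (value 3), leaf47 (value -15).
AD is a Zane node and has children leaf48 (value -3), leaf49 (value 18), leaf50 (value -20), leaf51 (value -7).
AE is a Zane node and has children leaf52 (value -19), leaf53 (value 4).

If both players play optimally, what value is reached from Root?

L (Zane): min(-18, -3) = -18
M (Zane): min(10, -9) = -9
N (Zane): min(-20, 19) = -20
P (Zane): min(13, -1, 16, 8) = -1
D (Lin): max(-18, -9, -20, -1) = -1
Q (Zane): min(-16, 16, 15) = -16
R (Zane): min(8, 0, -8) = -8
E (Lin): max(-16, -8) = -8
A (Zane): min(-1, -8) = -8
S (Zane): min(11, 16) = 11
T (Zane): min(-6, 16, -9, 13) = -9
F (Lin): max(11, -9) = 11
U (Zane): min(4, 6, 20) = 4
V (Zane): min(-3, 0) = -3
G (Lin): max(4, -3) = 4
B (Zane): min(11, 4) = 4
W (Zane): min(2, 17, 5) = 2
X (Zane): min(-15, 14) = -15
Y (Zane): min(7, -1, 11, 18) = -1
H (Lin): max(2, -15, -1) = 2
Z (Zane): min(2, -6) = -6
AA (Zane): min(-16, -12) = -16
AB (Zane): min(7, 10, 12, -15) = -15
J (Lin): max(-6, -16, -15) = -6
AC (Zane): min(13, 3, -15) = -15
AD (Zane): min(-3, 18, -20, -7) = -20
AE (Zane): min(-19, 4) = -19
K (Lin): max(-15, -20, -19) = -15
C (Zane): min(2, -6, -15) = -15
Root (Lin): max(-8, 4, -15) = 4

4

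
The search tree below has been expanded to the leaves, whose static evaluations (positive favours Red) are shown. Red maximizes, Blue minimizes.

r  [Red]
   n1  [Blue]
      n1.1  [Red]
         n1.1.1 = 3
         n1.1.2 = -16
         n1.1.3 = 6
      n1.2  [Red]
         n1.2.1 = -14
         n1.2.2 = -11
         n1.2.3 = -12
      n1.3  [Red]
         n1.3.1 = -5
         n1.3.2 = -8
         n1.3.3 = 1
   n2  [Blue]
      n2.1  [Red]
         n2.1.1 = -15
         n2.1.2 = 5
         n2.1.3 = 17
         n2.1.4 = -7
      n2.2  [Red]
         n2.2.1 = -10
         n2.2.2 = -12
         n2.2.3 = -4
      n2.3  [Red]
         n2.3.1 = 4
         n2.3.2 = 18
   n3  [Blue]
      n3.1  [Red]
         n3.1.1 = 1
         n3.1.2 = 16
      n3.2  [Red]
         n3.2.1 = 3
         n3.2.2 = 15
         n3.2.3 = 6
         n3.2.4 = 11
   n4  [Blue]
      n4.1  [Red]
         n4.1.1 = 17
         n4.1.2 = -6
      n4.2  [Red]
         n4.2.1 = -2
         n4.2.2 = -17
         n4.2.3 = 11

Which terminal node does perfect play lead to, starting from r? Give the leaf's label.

n1.1 (Red): max(3, -16, 6) = 6
n1.2 (Red): max(-14, -11, -12) = -11
n1.3 (Red): max(-5, -8, 1) = 1
n1 (Blue): min(6, -11, 1) = -11
n2.1 (Red): max(-15, 5, 17, -7) = 17
n2.2 (Red): max(-10, -12, -4) = -4
n2.3 (Red): max(4, 18) = 18
n2 (Blue): min(17, -4, 18) = -4
n3.1 (Red): max(1, 16) = 16
n3.2 (Red): max(3, 15, 6, 11) = 15
n3 (Blue): min(16, 15) = 15
n4.1 (Red): max(17, -6) = 17
n4.2 (Red): max(-2, -17, 11) = 11
n4 (Blue): min(17, 11) = 11
r (Red): max(-11, -4, 15, 11) = 15
At r, Red picks n3 (highest: 15).
At n3, Blue picks n3.2 (lowest: 15).
At n3.2, Red picks n3.2.2 (highest: 15).
Terminal value 15.

n3.2.2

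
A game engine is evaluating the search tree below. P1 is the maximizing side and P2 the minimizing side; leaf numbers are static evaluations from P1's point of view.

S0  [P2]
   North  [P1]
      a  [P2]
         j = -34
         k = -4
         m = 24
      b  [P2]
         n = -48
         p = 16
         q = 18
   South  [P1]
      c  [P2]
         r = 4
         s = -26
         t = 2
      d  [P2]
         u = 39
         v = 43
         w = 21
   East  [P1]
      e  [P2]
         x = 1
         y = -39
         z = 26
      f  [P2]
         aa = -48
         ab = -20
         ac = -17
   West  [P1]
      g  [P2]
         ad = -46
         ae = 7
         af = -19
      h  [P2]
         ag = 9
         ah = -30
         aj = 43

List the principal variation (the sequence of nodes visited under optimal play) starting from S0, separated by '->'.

a (P2): min(-34, -4, 24) = -34
b (P2): min(-48, 16, 18) = -48
North (P1): max(-34, -48) = -34
c (P2): min(4, -26, 2) = -26
d (P2): min(39, 43, 21) = 21
South (P1): max(-26, 21) = 21
e (P2): min(1, -39, 26) = -39
f (P2): min(-48, -20, -17) = -48
East (P1): max(-39, -48) = -39
g (P2): min(-46, 7, -19) = -46
h (P2): min(9, -30, 43) = -30
West (P1): max(-46, -30) = -30
S0 (P2): min(-34, 21, -39, -30) = -39
At S0, P2 picks East (lowest: -39).
At East, P1 picks e (highest: -39).
At e, P2 picks y (lowest: -39).
Terminal value -39.

S0 -> East -> e -> y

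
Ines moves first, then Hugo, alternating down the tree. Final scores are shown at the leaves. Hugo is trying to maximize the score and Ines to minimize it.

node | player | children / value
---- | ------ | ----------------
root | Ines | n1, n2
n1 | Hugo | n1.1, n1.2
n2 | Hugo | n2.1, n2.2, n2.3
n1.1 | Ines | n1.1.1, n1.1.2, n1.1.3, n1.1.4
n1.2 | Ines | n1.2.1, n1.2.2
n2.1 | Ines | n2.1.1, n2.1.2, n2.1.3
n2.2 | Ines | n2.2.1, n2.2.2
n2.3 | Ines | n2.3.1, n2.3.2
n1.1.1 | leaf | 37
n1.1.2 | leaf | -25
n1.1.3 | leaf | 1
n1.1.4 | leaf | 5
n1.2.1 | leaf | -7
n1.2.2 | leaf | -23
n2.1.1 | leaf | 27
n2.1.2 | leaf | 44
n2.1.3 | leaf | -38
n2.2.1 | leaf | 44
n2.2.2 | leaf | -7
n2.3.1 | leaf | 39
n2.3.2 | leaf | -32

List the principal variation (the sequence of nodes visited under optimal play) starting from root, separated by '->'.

root -> n1 -> n1.2 -> n1.2.2

n1.1 (Ines): min(37, -25, 1, 5) = -25
n1.2 (Ines): min(-7, -23) = -23
n1 (Hugo): max(-25, -23) = -23
n2.1 (Ines): min(27, 44, -38) = -38
n2.2 (Ines): min(44, -7) = -7
n2.3 (Ines): min(39, -32) = -32
n2 (Hugo): max(-38, -7, -32) = -7
root (Ines): min(-23, -7) = -23
At root, Ines picks n1 (lowest: -23).
At n1, Hugo picks n1.2 (highest: -23).
At n1.2, Ines picks n1.2.2 (lowest: -23).
Terminal value -23.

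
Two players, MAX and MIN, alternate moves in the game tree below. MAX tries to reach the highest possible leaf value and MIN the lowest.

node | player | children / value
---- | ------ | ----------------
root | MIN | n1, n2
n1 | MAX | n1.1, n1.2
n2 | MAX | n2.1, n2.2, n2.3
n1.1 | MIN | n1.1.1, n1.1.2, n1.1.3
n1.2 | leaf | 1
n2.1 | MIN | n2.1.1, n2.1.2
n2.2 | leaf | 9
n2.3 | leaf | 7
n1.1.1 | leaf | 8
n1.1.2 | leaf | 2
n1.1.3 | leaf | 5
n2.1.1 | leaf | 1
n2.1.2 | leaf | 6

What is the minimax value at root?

2

n1.1 (MIN): min(8, 2, 5) = 2
n1 (MAX): max(2, 1) = 2
n2.1 (MIN): min(1, 6) = 1
n2 (MAX): max(1, 9, 7) = 9
root (MIN): min(2, 9) = 2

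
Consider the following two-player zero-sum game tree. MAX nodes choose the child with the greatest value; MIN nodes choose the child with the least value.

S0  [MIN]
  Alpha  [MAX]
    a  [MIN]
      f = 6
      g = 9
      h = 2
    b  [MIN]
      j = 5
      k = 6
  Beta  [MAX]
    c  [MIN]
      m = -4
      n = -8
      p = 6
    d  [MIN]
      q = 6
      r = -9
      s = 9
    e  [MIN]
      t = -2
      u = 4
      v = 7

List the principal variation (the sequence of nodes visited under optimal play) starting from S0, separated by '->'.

S0 -> Beta -> e -> t

a (MIN): min(6, 9, 2) = 2
b (MIN): min(5, 6) = 5
Alpha (MAX): max(2, 5) = 5
c (MIN): min(-4, -8, 6) = -8
d (MIN): min(6, -9, 9) = -9
e (MIN): min(-2, 4, 7) = -2
Beta (MAX): max(-8, -9, -2) = -2
S0 (MIN): min(5, -2) = -2
At S0, MIN picks Beta (lowest: -2).
At Beta, MAX picks e (highest: -2).
At e, MIN picks t (lowest: -2).
Terminal value -2.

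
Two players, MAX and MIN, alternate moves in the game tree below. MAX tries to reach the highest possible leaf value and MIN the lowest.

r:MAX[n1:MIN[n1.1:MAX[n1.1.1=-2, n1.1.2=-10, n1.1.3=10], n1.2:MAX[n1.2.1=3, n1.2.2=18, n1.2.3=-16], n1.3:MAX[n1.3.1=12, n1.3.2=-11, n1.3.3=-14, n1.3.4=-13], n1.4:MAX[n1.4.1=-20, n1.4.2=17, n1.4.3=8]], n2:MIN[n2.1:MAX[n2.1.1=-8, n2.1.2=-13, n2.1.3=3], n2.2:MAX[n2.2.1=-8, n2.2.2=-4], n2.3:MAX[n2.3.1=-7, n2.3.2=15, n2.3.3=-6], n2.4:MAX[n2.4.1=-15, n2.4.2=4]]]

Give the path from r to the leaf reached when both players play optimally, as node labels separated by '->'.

r -> n1 -> n1.1 -> n1.1.3

n1.1 (MAX): max(-2, -10, 10) = 10
n1.2 (MAX): max(3, 18, -16) = 18
n1.3 (MAX): max(12, -11, -14, -13) = 12
n1.4 (MAX): max(-20, 17, 8) = 17
n1 (MIN): min(10, 18, 12, 17) = 10
n2.1 (MAX): max(-8, -13, 3) = 3
n2.2 (MAX): max(-8, -4) = -4
n2.3 (MAX): max(-7, 15, -6) = 15
n2.4 (MAX): max(-15, 4) = 4
n2 (MIN): min(3, -4, 15, 4) = -4
r (MAX): max(10, -4) = 10
At r, MAX picks n1 (highest: 10).
At n1, MIN picks n1.1 (lowest: 10).
At n1.1, MAX picks n1.1.3 (highest: 10).
Terminal value 10.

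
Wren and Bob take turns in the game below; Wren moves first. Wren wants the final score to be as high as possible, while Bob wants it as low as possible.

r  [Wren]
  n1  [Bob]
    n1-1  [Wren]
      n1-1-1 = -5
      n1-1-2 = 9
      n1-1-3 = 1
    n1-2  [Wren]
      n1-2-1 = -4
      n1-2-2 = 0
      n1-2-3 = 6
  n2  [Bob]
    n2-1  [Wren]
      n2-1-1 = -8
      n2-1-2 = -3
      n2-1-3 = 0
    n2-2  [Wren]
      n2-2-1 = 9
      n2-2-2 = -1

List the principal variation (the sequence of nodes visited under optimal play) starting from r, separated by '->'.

r -> n1 -> n1-2 -> n1-2-3

n1-1 (Wren): max(-5, 9, 1) = 9
n1-2 (Wren): max(-4, 0, 6) = 6
n1 (Bob): min(9, 6) = 6
n2-1 (Wren): max(-8, -3, 0) = 0
n2-2 (Wren): max(9, -1) = 9
n2 (Bob): min(0, 9) = 0
r (Wren): max(6, 0) = 6
At r, Wren picks n1 (highest: 6).
At n1, Bob picks n1-2 (lowest: 6).
At n1-2, Wren picks n1-2-3 (highest: 6).
Terminal value 6.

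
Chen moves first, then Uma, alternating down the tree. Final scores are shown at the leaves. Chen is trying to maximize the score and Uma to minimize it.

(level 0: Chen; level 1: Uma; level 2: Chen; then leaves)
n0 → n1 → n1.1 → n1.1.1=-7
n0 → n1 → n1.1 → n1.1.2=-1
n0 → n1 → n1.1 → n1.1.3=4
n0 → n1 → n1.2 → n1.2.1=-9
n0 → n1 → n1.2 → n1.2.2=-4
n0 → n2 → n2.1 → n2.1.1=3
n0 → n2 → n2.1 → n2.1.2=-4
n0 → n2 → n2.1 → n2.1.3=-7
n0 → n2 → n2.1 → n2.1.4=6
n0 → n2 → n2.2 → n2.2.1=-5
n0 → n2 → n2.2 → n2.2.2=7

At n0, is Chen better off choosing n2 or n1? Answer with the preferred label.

n2.1 (Chen): max(3, -4, -7, 6) = 6
n2.2 (Chen): max(-5, 7) = 7
n2 (Uma): min(6, 7) = 6
n1.1 (Chen): max(-7, -1, 4) = 4
n1.2 (Chen): max(-9, -4) = -4
n1 (Uma): min(4, -4) = -4
Chen prefers the higher value; n2=6, n1=-4. n2 is better since 6 > -4.

n2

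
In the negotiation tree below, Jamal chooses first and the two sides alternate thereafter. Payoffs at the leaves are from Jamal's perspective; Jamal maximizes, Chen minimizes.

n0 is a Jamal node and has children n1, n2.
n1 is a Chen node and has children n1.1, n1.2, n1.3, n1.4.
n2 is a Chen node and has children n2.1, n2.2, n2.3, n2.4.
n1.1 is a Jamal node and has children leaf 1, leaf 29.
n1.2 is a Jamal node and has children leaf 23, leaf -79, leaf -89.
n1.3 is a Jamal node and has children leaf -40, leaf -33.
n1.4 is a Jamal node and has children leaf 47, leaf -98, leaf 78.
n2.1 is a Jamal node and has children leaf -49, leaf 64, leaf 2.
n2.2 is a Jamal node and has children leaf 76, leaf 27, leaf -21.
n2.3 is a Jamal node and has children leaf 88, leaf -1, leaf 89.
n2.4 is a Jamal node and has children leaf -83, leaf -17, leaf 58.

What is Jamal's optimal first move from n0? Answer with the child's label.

n2

n1.1 (Jamal): max(1, 29) = 29
n1.2 (Jamal): max(23, -79, -89) = 23
n1.3 (Jamal): max(-40, -33) = -33
n1.4 (Jamal): max(47, -98, 78) = 78
n1 (Chen): min(29, 23, -33, 78) = -33
n2.1 (Jamal): max(-49, 64, 2) = 64
n2.2 (Jamal): max(76, 27, -21) = 76
n2.3 (Jamal): max(88, -1, 89) = 89
n2.4 (Jamal): max(-83, -17, 58) = 58
n2 (Chen): min(64, 76, 89, 58) = 58
n0 (Jamal): max(-33, 58) = 58
Jamal at n0 wants the highest of {n1=-33, n2=58}, so chooses n2.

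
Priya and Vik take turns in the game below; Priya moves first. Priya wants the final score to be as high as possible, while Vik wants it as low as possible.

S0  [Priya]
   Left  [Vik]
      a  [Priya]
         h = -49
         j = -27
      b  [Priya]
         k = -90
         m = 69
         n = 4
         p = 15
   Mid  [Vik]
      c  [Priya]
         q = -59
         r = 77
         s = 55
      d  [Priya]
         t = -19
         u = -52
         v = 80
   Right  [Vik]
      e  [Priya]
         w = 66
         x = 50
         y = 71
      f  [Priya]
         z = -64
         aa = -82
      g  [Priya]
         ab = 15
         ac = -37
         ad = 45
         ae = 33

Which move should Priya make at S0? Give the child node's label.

a (Priya): max(-49, -27) = -27
b (Priya): max(-90, 69, 4, 15) = 69
Left (Vik): min(-27, 69) = -27
c (Priya): max(-59, 77, 55) = 77
d (Priya): max(-19, -52, 80) = 80
Mid (Vik): min(77, 80) = 77
e (Priya): max(66, 50, 71) = 71
f (Priya): max(-64, -82) = -64
g (Priya): max(15, -37, 45, 33) = 45
Right (Vik): min(71, -64, 45) = -64
S0 (Priya): max(-27, 77, -64) = 77
Priya at S0 wants the highest of {Left=-27, Mid=77, Right=-64}, so chooses Mid.

Mid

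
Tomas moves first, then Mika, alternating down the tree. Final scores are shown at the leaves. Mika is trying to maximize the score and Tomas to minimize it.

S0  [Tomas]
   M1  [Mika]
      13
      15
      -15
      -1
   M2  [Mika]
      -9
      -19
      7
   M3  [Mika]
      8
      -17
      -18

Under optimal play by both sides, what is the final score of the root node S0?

7

M1 (Mika): max(13, 15, -15, -1) = 15
M2 (Mika): max(-9, -19, 7) = 7
M3 (Mika): max(8, -17, -18) = 8
S0 (Tomas): min(15, 7, 8) = 7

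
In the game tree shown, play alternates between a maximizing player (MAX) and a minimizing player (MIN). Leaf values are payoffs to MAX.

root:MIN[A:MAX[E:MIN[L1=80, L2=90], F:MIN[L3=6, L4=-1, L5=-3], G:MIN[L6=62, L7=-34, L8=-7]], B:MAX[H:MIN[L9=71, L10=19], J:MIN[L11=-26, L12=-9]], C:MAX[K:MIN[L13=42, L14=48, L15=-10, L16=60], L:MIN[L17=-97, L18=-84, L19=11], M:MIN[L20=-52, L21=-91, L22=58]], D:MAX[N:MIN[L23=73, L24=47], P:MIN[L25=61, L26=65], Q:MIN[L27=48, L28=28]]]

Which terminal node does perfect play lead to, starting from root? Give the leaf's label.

L15

E (MIN): min(80, 90) = 80
F (MIN): min(6, -1, -3) = -3
G (MIN): min(62, -34, -7) = -34
A (MAX): max(80, -3, -34) = 80
H (MIN): min(71, 19) = 19
J (MIN): min(-26, -9) = -26
B (MAX): max(19, -26) = 19
K (MIN): min(42, 48, -10, 60) = -10
L (MIN): min(-97, -84, 11) = -97
M (MIN): min(-52, -91, 58) = -91
C (MAX): max(-10, -97, -91) = -10
N (MIN): min(73, 47) = 47
P (MIN): min(61, 65) = 61
Q (MIN): min(48, 28) = 28
D (MAX): max(47, 61, 28) = 61
root (MIN): min(80, 19, -10, 61) = -10
At root, MIN picks C (lowest: -10).
At C, MAX picks K (highest: -10).
At K, MIN picks L15 (lowest: -10).
Terminal value -10.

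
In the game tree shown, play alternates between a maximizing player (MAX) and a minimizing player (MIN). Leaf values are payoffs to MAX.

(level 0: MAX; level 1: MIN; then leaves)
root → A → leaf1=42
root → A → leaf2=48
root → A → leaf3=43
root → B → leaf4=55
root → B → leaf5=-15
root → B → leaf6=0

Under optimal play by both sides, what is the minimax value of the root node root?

A (MIN): min(42, 48, 43) = 42
B (MIN): min(55, -15, 0) = -15
root (MAX): max(42, -15) = 42

42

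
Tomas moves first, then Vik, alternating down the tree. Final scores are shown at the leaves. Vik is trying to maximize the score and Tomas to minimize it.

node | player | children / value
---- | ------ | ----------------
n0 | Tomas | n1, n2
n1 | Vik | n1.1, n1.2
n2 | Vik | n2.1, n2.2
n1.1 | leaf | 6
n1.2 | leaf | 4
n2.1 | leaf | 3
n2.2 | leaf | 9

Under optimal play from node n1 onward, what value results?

6

n1 (Vik): max(6, 4) = 6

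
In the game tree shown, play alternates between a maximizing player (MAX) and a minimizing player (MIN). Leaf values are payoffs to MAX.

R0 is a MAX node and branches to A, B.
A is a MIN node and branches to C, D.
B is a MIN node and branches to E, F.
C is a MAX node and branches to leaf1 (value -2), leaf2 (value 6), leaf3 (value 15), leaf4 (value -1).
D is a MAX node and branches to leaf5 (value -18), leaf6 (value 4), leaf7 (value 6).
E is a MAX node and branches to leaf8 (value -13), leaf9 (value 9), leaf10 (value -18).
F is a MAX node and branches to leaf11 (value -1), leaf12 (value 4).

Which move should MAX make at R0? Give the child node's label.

A

C (MAX): max(-2, 6, 15, -1) = 15
D (MAX): max(-18, 4, 6) = 6
A (MIN): min(15, 6) = 6
E (MAX): max(-13, 9, -18) = 9
F (MAX): max(-1, 4) = 4
B (MIN): min(9, 4) = 4
R0 (MAX): max(6, 4) = 6
MAX at R0 wants the highest of {A=6, B=4}, so chooses A.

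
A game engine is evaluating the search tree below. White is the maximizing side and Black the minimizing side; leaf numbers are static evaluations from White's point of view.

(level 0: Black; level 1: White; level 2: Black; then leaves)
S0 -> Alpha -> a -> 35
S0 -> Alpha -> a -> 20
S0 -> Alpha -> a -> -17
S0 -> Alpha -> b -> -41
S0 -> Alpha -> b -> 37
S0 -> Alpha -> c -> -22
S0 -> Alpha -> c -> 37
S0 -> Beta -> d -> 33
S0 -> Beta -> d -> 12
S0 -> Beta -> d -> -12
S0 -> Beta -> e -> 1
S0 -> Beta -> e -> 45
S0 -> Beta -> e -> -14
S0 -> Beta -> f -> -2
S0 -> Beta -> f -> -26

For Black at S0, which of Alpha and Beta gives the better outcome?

a (Black): min(35, 20, -17) = -17
b (Black): min(-41, 37) = -41
c (Black): min(-22, 37) = -22
Alpha (White): max(-17, -41, -22) = -17
d (Black): min(33, 12, -12) = -12
e (Black): min(1, 45, -14) = -14
f (Black): min(-2, -26) = -26
Beta (White): max(-12, -14, -26) = -12
Black prefers the lower value; Alpha=-17, Beta=-12. Alpha is better since -17 < -12.

Alpha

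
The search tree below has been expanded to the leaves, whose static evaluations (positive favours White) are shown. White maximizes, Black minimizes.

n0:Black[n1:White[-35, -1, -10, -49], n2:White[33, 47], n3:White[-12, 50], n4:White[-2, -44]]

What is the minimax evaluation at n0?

n1 (White): max(-35, -1, -10, -49) = -1
n2 (White): max(33, 47) = 47
n3 (White): max(-12, 50) = 50
n4 (White): max(-2, -44) = -2
n0 (Black): min(-1, 47, 50, -2) = -2

-2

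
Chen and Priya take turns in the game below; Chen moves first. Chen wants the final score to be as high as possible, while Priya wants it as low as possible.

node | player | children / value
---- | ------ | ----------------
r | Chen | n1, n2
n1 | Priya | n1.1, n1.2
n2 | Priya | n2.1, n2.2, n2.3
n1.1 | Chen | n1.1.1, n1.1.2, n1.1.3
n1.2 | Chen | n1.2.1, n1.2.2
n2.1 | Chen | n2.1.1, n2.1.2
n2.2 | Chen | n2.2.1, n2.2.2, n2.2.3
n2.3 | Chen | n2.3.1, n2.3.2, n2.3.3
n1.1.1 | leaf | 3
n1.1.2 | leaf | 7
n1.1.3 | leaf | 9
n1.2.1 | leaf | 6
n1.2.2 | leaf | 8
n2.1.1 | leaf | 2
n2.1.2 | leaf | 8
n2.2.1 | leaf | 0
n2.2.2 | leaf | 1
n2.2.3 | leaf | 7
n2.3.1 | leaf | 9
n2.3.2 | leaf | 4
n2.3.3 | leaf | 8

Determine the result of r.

n1.1 (Chen): max(3, 7, 9) = 9
n1.2 (Chen): max(6, 8) = 8
n1 (Priya): min(9, 8) = 8
n2.1 (Chen): max(2, 8) = 8
n2.2 (Chen): max(0, 1, 7) = 7
n2.3 (Chen): max(9, 4, 8) = 9
n2 (Priya): min(8, 7, 9) = 7
r (Chen): max(8, 7) = 8

8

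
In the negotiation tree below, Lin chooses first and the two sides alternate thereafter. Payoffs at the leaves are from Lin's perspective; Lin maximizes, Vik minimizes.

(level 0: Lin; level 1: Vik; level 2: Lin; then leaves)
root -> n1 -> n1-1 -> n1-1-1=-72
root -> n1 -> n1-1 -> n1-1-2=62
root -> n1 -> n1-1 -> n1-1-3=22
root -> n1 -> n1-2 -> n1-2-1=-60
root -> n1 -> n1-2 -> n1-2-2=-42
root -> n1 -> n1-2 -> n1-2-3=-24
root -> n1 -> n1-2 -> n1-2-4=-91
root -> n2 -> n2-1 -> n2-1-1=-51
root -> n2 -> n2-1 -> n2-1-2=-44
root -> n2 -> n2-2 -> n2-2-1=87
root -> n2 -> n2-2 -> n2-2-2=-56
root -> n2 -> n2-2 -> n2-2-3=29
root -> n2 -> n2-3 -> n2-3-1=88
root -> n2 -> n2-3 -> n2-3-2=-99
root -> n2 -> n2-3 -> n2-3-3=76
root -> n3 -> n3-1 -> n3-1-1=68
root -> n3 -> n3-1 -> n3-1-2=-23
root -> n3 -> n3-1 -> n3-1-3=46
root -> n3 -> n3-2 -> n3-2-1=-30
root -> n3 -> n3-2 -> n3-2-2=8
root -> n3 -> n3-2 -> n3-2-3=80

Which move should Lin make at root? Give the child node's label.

n1-1 (Lin): max(-72, 62, 22) = 62
n1-2 (Lin): max(-60, -42, -24, -91) = -24
n1 (Vik): min(62, -24) = -24
n2-1 (Lin): max(-51, -44) = -44
n2-2 (Lin): max(87, -56, 29) = 87
n2-3 (Lin): max(88, -99, 76) = 88
n2 (Vik): min(-44, 87, 88) = -44
n3-1 (Lin): max(68, -23, 46) = 68
n3-2 (Lin): max(-30, 8, 80) = 80
n3 (Vik): min(68, 80) = 68
root (Lin): max(-24, -44, 68) = 68
Lin at root wants the highest of {n1=-24, n2=-44, n3=68}, so chooses n3.

n3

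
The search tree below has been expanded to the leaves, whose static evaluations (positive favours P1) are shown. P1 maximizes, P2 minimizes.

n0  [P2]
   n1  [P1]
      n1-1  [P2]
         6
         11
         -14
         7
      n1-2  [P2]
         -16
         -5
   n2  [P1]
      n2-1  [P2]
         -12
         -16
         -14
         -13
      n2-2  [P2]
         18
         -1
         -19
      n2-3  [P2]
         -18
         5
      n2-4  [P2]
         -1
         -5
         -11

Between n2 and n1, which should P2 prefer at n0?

n1

n2-1 (P2): min(-12, -16, -14, -13) = -16
n2-2 (P2): min(18, -1, -19) = -19
n2-3 (P2): min(-18, 5) = -18
n2-4 (P2): min(-1, -5, -11) = -11
n2 (P1): max(-16, -19, -18, -11) = -11
n1-1 (P2): min(6, 11, -14, 7) = -14
n1-2 (P2): min(-16, -5) = -16
n1 (P1): max(-14, -16) = -14
P2 prefers the lower value; n2=-11, n1=-14. n1 is better since -14 < -11.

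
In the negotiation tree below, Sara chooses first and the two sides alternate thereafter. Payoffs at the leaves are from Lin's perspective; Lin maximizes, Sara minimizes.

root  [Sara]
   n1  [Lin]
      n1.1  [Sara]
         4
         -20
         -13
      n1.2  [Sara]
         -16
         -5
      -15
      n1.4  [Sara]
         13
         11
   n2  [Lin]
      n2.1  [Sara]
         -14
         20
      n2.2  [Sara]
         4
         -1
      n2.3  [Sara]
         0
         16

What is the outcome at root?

n1.1 (Sara): min(4, -20, -13) = -20
n1.2 (Sara): min(-16, -5) = -16
n1.4 (Sara): min(13, 11) = 11
n1 (Lin): max(-20, -16, -15, 11) = 11
n2.1 (Sara): min(-14, 20) = -14
n2.2 (Sara): min(4, -1) = -1
n2.3 (Sara): min(0, 16) = 0
n2 (Lin): max(-14, -1, 0) = 0
root (Sara): min(11, 0) = 0

0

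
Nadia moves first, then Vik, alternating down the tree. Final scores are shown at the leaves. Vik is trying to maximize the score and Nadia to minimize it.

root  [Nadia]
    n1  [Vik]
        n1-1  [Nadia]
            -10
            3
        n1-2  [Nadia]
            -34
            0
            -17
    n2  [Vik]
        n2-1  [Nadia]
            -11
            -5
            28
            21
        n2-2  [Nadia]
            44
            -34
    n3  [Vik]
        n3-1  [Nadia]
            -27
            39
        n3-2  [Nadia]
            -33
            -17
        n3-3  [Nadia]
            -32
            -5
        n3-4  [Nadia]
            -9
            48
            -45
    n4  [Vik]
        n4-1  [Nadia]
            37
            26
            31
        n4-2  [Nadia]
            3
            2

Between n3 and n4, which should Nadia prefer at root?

n3

n3-1 (Nadia): min(-27, 39) = -27
n3-2 (Nadia): min(-33, -17) = -33
n3-3 (Nadia): min(-32, -5) = -32
n3-4 (Nadia): min(-9, 48, -45) = -45
n3 (Vik): max(-27, -33, -32, -45) = -27
n4-1 (Nadia): min(37, 26, 31) = 26
n4-2 (Nadia): min(3, 2) = 2
n4 (Vik): max(26, 2) = 26
Nadia prefers the lower value; n3=-27, n4=26. n3 is better since -27 < 26.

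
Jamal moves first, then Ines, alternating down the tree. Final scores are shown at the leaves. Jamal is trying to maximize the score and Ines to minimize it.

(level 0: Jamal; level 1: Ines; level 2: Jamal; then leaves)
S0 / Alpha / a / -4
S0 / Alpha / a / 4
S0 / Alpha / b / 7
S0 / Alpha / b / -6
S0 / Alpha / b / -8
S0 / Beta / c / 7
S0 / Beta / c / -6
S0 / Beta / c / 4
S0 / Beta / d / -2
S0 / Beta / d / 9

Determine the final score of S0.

a (Jamal): max(-4, 4) = 4
b (Jamal): max(7, -6, -8) = 7
Alpha (Ines): min(4, 7) = 4
c (Jamal): max(7, -6, 4) = 7
d (Jamal): max(-2, 9) = 9
Beta (Ines): min(7, 9) = 7
S0 (Jamal): max(4, 7) = 7

7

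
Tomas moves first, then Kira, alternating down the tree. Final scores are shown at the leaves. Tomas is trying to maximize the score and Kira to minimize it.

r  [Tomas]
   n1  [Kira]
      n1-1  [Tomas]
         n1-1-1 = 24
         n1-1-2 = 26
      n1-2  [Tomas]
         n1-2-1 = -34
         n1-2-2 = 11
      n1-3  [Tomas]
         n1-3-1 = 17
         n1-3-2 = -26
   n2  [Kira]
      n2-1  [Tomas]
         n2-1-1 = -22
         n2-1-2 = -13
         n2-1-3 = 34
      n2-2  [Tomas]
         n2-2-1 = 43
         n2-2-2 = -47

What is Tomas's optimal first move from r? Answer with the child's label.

n1-1 (Tomas): max(24, 26) = 26
n1-2 (Tomas): max(-34, 11) = 11
n1-3 (Tomas): max(17, -26) = 17
n1 (Kira): min(26, 11, 17) = 11
n2-1 (Tomas): max(-22, -13, 34) = 34
n2-2 (Tomas): max(43, -47) = 43
n2 (Kira): min(34, 43) = 34
r (Tomas): max(11, 34) = 34
Tomas at r wants the highest of {n1=11, n2=34}, so chooses n2.

n2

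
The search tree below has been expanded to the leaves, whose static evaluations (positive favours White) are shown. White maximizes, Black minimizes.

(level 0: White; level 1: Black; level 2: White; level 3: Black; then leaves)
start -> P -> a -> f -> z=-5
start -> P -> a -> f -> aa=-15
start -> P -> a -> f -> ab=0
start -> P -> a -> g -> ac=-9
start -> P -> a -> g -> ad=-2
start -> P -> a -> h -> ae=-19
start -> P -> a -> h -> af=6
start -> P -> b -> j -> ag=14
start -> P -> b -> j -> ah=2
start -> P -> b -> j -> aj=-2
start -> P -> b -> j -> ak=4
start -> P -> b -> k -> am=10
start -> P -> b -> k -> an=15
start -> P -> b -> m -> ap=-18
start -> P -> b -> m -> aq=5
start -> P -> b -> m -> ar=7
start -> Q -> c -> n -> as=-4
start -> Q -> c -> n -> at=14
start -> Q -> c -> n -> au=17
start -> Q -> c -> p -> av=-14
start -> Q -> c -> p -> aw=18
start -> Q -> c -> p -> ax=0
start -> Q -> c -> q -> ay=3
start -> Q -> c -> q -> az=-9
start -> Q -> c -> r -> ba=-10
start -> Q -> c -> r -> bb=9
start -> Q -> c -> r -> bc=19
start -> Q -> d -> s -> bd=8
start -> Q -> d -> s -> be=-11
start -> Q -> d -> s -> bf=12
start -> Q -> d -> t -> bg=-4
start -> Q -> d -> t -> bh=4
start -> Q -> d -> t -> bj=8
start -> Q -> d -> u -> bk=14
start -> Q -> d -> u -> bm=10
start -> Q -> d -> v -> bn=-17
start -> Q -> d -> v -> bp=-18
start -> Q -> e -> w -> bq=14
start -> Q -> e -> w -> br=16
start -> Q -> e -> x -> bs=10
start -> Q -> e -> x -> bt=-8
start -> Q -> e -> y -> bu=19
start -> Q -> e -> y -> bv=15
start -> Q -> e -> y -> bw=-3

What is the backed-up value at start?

f (Black): min(-5, -15, 0) = -15
g (Black): min(-9, -2) = -9
h (Black): min(-19, 6) = -19
a (White): max(-15, -9, -19) = -9
j (Black): min(14, 2, -2, 4) = -2
k (Black): min(10, 15) = 10
m (Black): min(-18, 5, 7) = -18
b (White): max(-2, 10, -18) = 10
P (Black): min(-9, 10) = -9
n (Black): min(-4, 14, 17) = -4
p (Black): min(-14, 18, 0) = -14
q (Black): min(3, -9) = -9
r (Black): min(-10, 9, 19) = -10
c (White): max(-4, -14, -9, -10) = -4
s (Black): min(8, -11, 12) = -11
t (Black): min(-4, 4, 8) = -4
u (Black): min(14, 10) = 10
v (Black): min(-17, -18) = -18
d (White): max(-11, -4, 10, -18) = 10
w (Black): min(14, 16) = 14
x (Black): min(10, -8) = -8
y (Black): min(19, 15, -3) = -3
e (White): max(14, -8, -3) = 14
Q (Black): min(-4, 10, 14) = -4
start (White): max(-9, -4) = -4

-4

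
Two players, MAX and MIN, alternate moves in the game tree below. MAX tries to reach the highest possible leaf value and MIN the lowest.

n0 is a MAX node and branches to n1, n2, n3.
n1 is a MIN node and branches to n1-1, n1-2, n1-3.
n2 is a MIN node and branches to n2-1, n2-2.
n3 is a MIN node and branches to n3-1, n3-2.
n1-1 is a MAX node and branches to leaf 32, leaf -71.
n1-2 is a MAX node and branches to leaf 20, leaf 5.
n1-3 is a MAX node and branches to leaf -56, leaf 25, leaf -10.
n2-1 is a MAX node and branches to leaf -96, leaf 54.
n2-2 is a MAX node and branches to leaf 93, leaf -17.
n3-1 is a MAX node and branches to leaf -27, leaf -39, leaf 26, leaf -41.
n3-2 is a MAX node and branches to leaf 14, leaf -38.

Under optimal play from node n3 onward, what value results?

14

n3-1 (MAX): max(-27, -39, 26, -41) = 26
n3-2 (MAX): max(14, -38) = 14
n3 (MIN): min(26, 14) = 14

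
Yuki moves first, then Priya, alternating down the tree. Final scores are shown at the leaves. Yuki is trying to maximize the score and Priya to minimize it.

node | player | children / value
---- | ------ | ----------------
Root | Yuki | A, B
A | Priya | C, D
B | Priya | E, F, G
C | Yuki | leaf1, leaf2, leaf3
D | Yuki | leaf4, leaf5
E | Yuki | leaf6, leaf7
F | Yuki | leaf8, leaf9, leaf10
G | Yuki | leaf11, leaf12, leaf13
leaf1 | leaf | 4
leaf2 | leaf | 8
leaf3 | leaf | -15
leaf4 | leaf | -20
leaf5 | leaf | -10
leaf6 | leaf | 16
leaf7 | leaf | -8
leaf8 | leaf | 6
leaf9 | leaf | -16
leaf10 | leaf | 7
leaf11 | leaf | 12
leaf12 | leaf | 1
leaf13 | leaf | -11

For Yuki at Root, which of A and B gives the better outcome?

B

C (Yuki): max(4, 8, -15) = 8
D (Yuki): max(-20, -10) = -10
A (Priya): min(8, -10) = -10
E (Yuki): max(16, -8) = 16
F (Yuki): max(6, -16, 7) = 7
G (Yuki): max(12, 1, -11) = 12
B (Priya): min(16, 7, 12) = 7
Yuki prefers the higher value; A=-10, B=7. B is better since 7 > -10.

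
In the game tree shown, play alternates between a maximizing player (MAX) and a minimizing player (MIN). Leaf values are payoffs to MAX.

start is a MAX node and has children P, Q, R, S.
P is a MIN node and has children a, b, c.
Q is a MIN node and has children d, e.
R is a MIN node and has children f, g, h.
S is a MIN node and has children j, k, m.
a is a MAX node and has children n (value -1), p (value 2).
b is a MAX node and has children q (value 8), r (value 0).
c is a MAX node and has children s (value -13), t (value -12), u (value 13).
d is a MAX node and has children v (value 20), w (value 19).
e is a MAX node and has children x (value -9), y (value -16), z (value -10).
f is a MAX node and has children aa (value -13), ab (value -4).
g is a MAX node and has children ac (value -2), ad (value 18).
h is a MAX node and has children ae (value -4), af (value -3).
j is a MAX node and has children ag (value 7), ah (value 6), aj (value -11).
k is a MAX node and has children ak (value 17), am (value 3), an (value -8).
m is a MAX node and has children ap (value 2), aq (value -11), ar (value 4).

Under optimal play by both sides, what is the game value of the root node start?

a (MAX): max(-1, 2) = 2
b (MAX): max(8, 0) = 8
c (MAX): max(-13, -12, 13) = 13
P (MIN): min(2, 8, 13) = 2
d (MAX): max(20, 19) = 20
e (MAX): max(-9, -16, -10) = -9
Q (MIN): min(20, -9) = -9
f (MAX): max(-13, -4) = -4
g (MAX): max(-2, 18) = 18
h (MAX): max(-4, -3) = -3
R (MIN): min(-4, 18, -3) = -4
j (MAX): max(7, 6, -11) = 7
k (MAX): max(17, 3, -8) = 17
m (MAX): max(2, -11, 4) = 4
S (MIN): min(7, 17, 4) = 4
start (MAX): max(2, -9, -4, 4) = 4

4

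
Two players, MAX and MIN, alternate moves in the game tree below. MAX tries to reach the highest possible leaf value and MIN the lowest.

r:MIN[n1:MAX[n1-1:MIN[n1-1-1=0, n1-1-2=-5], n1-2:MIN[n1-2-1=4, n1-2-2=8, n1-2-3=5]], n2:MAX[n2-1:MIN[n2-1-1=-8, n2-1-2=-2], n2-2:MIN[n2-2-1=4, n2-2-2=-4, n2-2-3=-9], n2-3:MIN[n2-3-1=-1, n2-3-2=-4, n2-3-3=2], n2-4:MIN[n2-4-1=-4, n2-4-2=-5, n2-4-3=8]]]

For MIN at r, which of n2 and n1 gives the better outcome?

n2

n2-1 (MIN): min(-8, -2) = -8
n2-2 (MIN): min(4, -4, -9) = -9
n2-3 (MIN): min(-1, -4, 2) = -4
n2-4 (MIN): min(-4, -5, 8) = -5
n2 (MAX): max(-8, -9, -4, -5) = -4
n1-1 (MIN): min(0, -5) = -5
n1-2 (MIN): min(4, 8, 5) = 4
n1 (MAX): max(-5, 4) = 4
MIN prefers the lower value; n2=-4, n1=4. n2 is better since -4 < 4.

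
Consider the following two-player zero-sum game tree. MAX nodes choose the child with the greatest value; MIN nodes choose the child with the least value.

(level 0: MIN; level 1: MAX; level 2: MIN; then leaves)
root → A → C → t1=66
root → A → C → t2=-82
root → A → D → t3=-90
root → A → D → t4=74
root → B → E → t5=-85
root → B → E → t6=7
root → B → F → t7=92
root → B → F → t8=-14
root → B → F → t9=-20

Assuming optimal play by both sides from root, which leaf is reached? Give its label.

t2

C (MIN): min(66, -82) = -82
D (MIN): min(-90, 74) = -90
A (MAX): max(-82, -90) = -82
E (MIN): min(-85, 7) = -85
F (MIN): min(92, -14, -20) = -20
B (MAX): max(-85, -20) = -20
root (MIN): min(-82, -20) = -82
At root, MIN picks A (lowest: -82).
At A, MAX picks C (highest: -82).
At C, MIN picks t2 (lowest: -82).
Terminal value -82.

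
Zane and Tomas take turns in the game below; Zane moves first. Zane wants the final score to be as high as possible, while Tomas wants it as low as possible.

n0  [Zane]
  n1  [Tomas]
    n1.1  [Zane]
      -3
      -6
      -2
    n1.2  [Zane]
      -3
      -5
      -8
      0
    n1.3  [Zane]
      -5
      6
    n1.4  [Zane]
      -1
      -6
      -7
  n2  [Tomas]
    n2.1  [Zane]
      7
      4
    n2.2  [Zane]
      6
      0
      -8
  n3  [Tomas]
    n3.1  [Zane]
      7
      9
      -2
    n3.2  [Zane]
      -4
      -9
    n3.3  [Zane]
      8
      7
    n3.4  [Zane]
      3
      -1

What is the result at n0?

6

n1.1 (Zane): max(-3, -6, -2) = -2
n1.2 (Zane): max(-3, -5, -8, 0) = 0
n1.3 (Zane): max(-5, 6) = 6
n1.4 (Zane): max(-1, -6, -7) = -1
n1 (Tomas): min(-2, 0, 6, -1) = -2
n2.1 (Zane): max(7, 4) = 7
n2.2 (Zane): max(6, 0, -8) = 6
n2 (Tomas): min(7, 6) = 6
n3.1 (Zane): max(7, 9, -2) = 9
n3.2 (Zane): max(-4, -9) = -4
n3.3 (Zane): max(8, 7) = 8
n3.4 (Zane): max(3, -1) = 3
n3 (Tomas): min(9, -4, 8, 3) = -4
n0 (Zane): max(-2, 6, -4) = 6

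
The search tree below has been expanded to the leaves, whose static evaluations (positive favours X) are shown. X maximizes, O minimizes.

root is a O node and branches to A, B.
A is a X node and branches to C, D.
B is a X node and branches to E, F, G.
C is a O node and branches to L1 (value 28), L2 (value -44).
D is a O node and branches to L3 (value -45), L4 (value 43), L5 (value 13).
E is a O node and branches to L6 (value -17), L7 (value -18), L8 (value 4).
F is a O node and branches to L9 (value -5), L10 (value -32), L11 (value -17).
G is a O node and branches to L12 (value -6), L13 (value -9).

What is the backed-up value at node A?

C (O): min(28, -44) = -44
D (O): min(-45, 43, 13) = -45
A (X): max(-44, -45) = -44

-44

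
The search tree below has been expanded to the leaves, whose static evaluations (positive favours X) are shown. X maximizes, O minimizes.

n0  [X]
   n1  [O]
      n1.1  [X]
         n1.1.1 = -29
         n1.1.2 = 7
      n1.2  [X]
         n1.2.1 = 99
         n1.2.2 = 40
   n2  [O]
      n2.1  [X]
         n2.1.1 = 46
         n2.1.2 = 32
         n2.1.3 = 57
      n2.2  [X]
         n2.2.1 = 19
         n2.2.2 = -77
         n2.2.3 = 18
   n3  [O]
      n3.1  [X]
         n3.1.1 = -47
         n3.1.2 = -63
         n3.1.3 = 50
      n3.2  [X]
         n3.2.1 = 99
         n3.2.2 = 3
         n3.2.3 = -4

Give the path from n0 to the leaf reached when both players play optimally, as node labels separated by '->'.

n0 -> n3 -> n3.1 -> n3.1.3

n1.1 (X): max(-29, 7) = 7
n1.2 (X): max(99, 40) = 99
n1 (O): min(7, 99) = 7
n2.1 (X): max(46, 32, 57) = 57
n2.2 (X): max(19, -77, 18) = 19
n2 (O): min(57, 19) = 19
n3.1 (X): max(-47, -63, 50) = 50
n3.2 (X): max(99, 3, -4) = 99
n3 (O): min(50, 99) = 50
n0 (X): max(7, 19, 50) = 50
At n0, X picks n3 (highest: 50).
At n3, O picks n3.1 (lowest: 50).
At n3.1, X picks n3.1.3 (highest: 50).
Terminal value 50.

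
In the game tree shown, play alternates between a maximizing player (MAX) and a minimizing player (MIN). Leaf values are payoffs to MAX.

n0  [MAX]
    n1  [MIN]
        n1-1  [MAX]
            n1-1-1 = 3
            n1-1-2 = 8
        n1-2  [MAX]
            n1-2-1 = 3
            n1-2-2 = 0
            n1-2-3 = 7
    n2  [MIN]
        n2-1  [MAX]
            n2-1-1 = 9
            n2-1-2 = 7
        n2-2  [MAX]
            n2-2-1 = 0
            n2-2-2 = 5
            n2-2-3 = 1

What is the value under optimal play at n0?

n1-1 (MAX): max(3, 8) = 8
n1-2 (MAX): max(3, 0, 7) = 7
n1 (MIN): min(8, 7) = 7
n2-1 (MAX): max(9, 7) = 9
n2-2 (MAX): max(0, 5, 1) = 5
n2 (MIN): min(9, 5) = 5
n0 (MAX): max(7, 5) = 7

7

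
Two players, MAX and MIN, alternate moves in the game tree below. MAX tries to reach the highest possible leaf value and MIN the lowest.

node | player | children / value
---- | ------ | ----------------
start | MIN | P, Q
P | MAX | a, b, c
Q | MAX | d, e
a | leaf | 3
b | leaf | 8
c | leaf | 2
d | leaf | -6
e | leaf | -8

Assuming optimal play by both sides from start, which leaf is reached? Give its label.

P (MAX): max(3, 8, 2) = 8
Q (MAX): max(-6, -8) = -6
start (MIN): min(8, -6) = -6
At start, MIN picks Q (lowest: -6).
At Q, MAX picks d (highest: -6).
Terminal value -6.

d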